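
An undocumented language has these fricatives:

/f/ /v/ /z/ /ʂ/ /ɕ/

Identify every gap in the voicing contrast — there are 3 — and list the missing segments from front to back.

/s/, /ʐ/, /ʑ/

place of articulation  voiceless  voiced  
labiodental       f         v       
alveolar          —         z       
retroflex         ʂ         —       
alveolo-palatal   ɕ         —       
Gaps, from front to back: alveolar lacks voiceless (/s/); retroflex lacks voiced (/ʐ/); alveolo-palatal lacks voiced (/ʑ/).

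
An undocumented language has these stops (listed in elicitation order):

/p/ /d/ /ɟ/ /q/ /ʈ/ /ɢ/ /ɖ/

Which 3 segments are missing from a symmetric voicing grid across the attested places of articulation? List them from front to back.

place of articulation  voiceless  voiced  
bilabial          p         —       
alveolar          —         d       
retroflex         ʈ         ɖ       
palatal           —         ɟ       
uvular            q         ɢ       
Gaps, from front to back: bilabial lacks voiced (/b/); alveolar lacks voiceless (/t/); palatal lacks voiceless (/c/).

/b/, /t/, /c/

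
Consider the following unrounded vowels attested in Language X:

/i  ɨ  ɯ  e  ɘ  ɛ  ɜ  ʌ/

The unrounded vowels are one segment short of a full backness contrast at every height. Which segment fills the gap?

Front: /i/ (high), /e/ (high-mid), /ɛ/ (low-mid).
Central: /ɨ/ (high), /ɘ/ (high-mid), /ɜ/ (low-mid).
Back: /ɯ/ (high), /ʌ/ (low-mid).
The high-mid row has no back member, so the gap is the high-mid back unrounded vowel /ɤ/.

/ɤ/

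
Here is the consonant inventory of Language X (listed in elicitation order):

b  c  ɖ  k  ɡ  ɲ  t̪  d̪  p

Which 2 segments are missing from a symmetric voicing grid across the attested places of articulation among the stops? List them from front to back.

bilabial: voiceless /p/, voiced /b/.
dental: voiceless /t̪/, voiced /d̪/.
retroflex: voiceless —, voiced /ɖ/.
palatal: voiceless /c/, voiced —.
velar: voiceless /k/, voiced /ɡ/.
Gaps, from front to back: retroflex lacks voiceless (/ʈ/); palatal lacks voiced (/ɟ/).

/ʈ/, /ɟ/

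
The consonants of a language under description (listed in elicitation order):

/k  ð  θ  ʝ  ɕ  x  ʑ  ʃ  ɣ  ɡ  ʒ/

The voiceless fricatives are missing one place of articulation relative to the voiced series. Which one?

palatal

Voiceless: /θ/ (dental), /ʃ/ (postalveolar), /ɕ/ (alveolo-palatal), /x/ (velar).
Voiced: /ð/ (dental), /ʒ/ (postalveolar), /ʑ/ (alveolo-palatal), /ʝ/ (palatal), /ɣ/ (velar).
Every place of articulation has a voiceless member except palatal, where /ç/ would be expected.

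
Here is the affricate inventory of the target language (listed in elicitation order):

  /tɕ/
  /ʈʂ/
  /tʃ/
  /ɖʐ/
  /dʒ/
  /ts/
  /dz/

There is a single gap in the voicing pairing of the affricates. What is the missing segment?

/dʑ/

Voiceless: /ts/ (alveolar), /tʃ/ (postalveolar), /ʈʂ/ (retroflex), /tɕ/ (alveolo-palatal).
Voiced: /dz/ (alveolar), /dʒ/ (postalveolar), /ɖʐ/ (retroflex).
The alveolo-palatal row has no voiced member, so the gap is the voiced alveolo-palatal affricate /dʑ/.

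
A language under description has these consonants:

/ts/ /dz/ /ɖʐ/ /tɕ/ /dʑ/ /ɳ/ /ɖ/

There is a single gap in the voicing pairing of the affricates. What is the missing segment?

Voiceless: /ts/ (alveolar), /tɕ/ (alveolo-palatal).
Voiced: /dz/ (alveolar), /ɖʐ/ (retroflex), /dʑ/ (alveolo-palatal).
The retroflex row has no voiceless member, so the gap is the voiceless retroflex affricate /ʈʂ/.

/ʈʂ/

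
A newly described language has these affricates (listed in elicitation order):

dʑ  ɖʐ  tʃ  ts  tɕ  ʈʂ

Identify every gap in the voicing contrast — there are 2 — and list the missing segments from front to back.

Voiceless: /ts/ (alveolar), /tʃ/ (postalveolar), /ʈʂ/ (retroflex), /tɕ/ (alveolo-palatal).
Voiced: /ɖʐ/ (retroflex), /dʑ/ (alveolo-palatal).
Gaps, from front to back: alveolar lacks voiced (/dz/); postalveolar lacks voiced (/dʒ/).

/dz/, /dʒ/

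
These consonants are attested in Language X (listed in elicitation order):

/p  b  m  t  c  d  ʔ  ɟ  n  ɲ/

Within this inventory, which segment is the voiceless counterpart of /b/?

/b/ is a voiced bilabial stop.
The voiceless counterpart is a voiceless bilabial stop — in this inventory, /p/.

/p/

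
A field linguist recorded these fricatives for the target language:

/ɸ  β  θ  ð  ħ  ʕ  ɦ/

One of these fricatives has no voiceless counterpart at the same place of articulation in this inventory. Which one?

/ɦ/

Bilabial: /ɸ/ ~ /β/
Dental: /θ/ ~ /ð/
Pharyngeal: /ħ/ ~ /ʕ/
Glottal: only /ɦ/ (voiced); no voiceless partner.
So /ɦ/ is the unpaired segment.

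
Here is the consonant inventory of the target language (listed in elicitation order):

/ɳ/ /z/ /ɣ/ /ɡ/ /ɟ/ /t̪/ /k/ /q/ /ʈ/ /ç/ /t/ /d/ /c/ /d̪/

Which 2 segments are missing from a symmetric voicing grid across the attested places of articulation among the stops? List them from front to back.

/ɖ/, /ɢ/

dental: voiceless /t̪/, voiced /d̪/.
alveolar: voiceless /t/, voiced /d/.
retroflex: voiceless /ʈ/, voiced —.
palatal: voiceless /c/, voiced /ɟ/.
velar: voiceless /k/, voiced /ɡ/.
uvular: voiceless /q/, voiced —.
Gaps, from front to back: retroflex lacks voiced (/ɖ/); uvular lacks voiced (/ɢ/).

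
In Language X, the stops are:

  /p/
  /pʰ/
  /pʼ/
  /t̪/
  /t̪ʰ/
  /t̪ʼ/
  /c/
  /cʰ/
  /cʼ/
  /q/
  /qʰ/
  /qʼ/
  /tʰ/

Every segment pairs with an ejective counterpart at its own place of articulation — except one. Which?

/tʰ/

Bilabial: /p/ ~ /pʰ/ ~ /pʼ/
Dental: /t̪/ ~ /t̪ʰ/ ~ /t̪ʼ/
Palatal: /c/ ~ /cʰ/ ~ /cʼ/
Uvular: /q/ ~ /qʰ/ ~ /qʼ/
Alveolar: only /tʰ/ (aspirated); no ejective partner.
So /tʰ/ is the unpaired segment.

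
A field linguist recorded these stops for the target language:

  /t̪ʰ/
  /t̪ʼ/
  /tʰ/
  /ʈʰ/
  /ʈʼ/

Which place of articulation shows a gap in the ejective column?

alveolar

Aspirated: /t̪ʰ/ (dental), /tʰ/ (alveolar), /ʈʰ/ (retroflex).
Ejective: /t̪ʼ/ (dental), /ʈʼ/ (retroflex).
Every place of articulation has an ejective member except alveolar, where /tʼ/ would be expected.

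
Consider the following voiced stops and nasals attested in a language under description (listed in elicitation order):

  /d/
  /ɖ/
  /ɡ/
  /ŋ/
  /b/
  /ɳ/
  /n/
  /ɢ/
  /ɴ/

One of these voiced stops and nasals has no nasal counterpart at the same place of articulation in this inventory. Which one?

Alveolar: /d/ ~ /n/
Retroflex: /ɖ/ ~ /ɳ/
Velar: /ɡ/ ~ /ŋ/
Uvular: /ɢ/ ~ /ɴ/
Bilabial: only /b/ (oral stop); no nasal partner.
So /b/ is the unpaired segment.

/b/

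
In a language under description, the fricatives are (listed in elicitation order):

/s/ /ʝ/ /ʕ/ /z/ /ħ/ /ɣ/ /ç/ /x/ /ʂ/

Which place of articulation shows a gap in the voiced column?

Voiceless: /s/ (alveolar), /ʂ/ (retroflex), /ç/ (palatal), /x/ (velar), /ħ/ (pharyngeal).
Voiced: /z/ (alveolar), /ʝ/ (palatal), /ɣ/ (velar), /ʕ/ (pharyngeal).
Every place of articulation has a voiced member except retroflex, where /ʐ/ would be expected.

retroflex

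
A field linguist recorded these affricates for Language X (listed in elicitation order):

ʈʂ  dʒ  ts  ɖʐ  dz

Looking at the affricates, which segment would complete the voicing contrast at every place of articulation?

/tʃ/

place of articulation  voiceless  voiced  
alveolar          ts        dz      
postalveolar      —         dʒ      
retroflex         ʈʂ        ɖʐ      
The postalveolar row has no voiceless member, so the gap is the voiceless postalveolar affricate /tʃ/.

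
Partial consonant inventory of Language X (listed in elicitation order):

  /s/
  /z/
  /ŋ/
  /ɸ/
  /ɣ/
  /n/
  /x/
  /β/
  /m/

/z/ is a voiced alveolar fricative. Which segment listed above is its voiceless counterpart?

The voiceless counterpart is a voiceless alveolar fricative — in this inventory, /s/.

/s/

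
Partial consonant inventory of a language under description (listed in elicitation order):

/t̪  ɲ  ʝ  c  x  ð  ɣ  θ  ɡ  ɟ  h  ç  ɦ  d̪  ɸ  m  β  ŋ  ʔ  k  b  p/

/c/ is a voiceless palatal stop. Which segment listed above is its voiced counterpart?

/ɟ/

The voiced counterpart is a voiced palatal stop — in this inventory, /ɟ/.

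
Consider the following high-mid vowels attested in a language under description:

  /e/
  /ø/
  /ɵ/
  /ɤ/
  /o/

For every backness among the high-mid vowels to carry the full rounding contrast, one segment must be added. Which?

front: unrounded /e/, rounded /ø/.
central: unrounded —, rounded /ɵ/.
back: unrounded /ɤ/, rounded /o/.
The central row has no unrounded member, so the gap is the central unrounded vowel /ɘ/.

/ɘ/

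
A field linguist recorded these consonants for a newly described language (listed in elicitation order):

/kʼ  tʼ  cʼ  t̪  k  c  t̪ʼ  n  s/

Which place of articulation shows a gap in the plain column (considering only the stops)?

place of articulation  plain     ejective
dental            t̪        t̪ʼ     
alveolar          —         tʼ      
palatal           c         cʼ      
velar             k         kʼ      
Every place of articulation has a plain member except alveolar, where /t/ would be expected.

alveolar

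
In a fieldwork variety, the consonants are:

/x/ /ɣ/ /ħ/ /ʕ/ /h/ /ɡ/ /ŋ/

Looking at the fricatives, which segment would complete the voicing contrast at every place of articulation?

Voiceless: /x/ (velar), /ħ/ (pharyngeal), /h/ (glottal).
Voiced: /ɣ/ (velar), /ʕ/ (pharyngeal).
The glottal row has no voiced member, so the gap is the voiced glottal fricative /ɦ/.

/ɦ/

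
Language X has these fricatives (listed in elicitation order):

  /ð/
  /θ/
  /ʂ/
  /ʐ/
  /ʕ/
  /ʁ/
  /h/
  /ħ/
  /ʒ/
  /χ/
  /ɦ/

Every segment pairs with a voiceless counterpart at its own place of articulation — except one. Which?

Dental: /θ/ ~ /ð/
Retroflex: /ʂ/ ~ /ʐ/
Uvular: /χ/ ~ /ʁ/
Pharyngeal: /ħ/ ~ /ʕ/
Glottal: /h/ ~ /ɦ/
Postalveolar: only /ʒ/ (voiced); no voiceless partner.
So /ʒ/ is the unpaired segment.

/ʒ/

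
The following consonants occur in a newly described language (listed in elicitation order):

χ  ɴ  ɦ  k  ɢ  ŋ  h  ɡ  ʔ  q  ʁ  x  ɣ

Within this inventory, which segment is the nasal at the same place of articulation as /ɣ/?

/ŋ/

/ɣ/ is a voiced velar fricative.
The nasal at the same place is a velar nasal — in this inventory, /ŋ/.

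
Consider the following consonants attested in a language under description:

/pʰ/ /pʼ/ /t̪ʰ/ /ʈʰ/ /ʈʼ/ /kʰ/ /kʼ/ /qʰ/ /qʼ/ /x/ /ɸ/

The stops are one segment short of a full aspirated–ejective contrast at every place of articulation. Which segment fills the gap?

/t̪ʼ/

Aspirated: /pʰ/ (bilabial), /t̪ʰ/ (dental), /ʈʰ/ (retroflex), /kʰ/ (velar), /qʰ/ (uvular).
Ejective: /pʼ/ (bilabial), /ʈʼ/ (retroflex), /kʼ/ (velar), /qʼ/ (uvular).
The dental row has no ejective member, so the gap is the ejective dental stop /t̪ʼ/.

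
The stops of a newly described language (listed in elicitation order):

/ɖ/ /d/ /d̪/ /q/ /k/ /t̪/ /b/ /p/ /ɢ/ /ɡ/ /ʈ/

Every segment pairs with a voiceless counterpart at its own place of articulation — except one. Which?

Bilabial: /p/ ~ /b/
Dental: /t̪/ ~ /d̪/
Retroflex: /ʈ/ ~ /ɖ/
Velar: /k/ ~ /ɡ/
Uvular: /q/ ~ /ɢ/
Alveolar: only /d/ (voiced); no voiceless partner.
So /d/ is the unpaired segment.

/d/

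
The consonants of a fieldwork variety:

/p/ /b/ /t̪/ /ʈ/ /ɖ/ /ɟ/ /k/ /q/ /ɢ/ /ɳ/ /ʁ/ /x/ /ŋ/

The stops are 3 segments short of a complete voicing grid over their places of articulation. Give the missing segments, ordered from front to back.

/d̪/, /c/, /ɡ/

Voiceless: /p/ (bilabial), /t̪/ (dental), /ʈ/ (retroflex), /k/ (velar), /q/ (uvular).
Voiced: /b/ (bilabial), /ɖ/ (retroflex), /ɟ/ (palatal), /ɢ/ (uvular).
Gaps, from front to back: dental lacks voiced (/d̪/); palatal lacks voiceless (/c/); velar lacks voiced (/ɡ/).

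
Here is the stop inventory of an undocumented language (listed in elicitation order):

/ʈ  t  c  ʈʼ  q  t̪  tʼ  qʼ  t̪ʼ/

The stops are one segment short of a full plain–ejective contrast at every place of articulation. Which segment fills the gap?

dental: plain /t̪/, ejective /t̪ʼ/.
alveolar: plain /t/, ejective /tʼ/.
retroflex: plain /ʈ/, ejective /ʈʼ/.
palatal: plain /c/, ejective —.
uvular: plain /q/, ejective /qʼ/.
The palatal row has no ejective member, so the gap is the ejective palatal stop /cʼ/.

/cʼ/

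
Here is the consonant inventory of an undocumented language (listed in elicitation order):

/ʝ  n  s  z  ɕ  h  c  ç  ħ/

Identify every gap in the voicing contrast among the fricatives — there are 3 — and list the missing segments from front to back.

/ʑ/, /ʕ/, /ɦ/

alveolar: voiceless /s/, voiced /z/.
alveolo-palatal: voiceless /ɕ/, voiced —.
palatal: voiceless /ç/, voiced /ʝ/.
pharyngeal: voiceless /ħ/, voiced —.
glottal: voiceless /h/, voiced —.
Gaps, from front to back: alveolo-palatal lacks voiced (/ʑ/); pharyngeal lacks voiced (/ʕ/); glottal lacks voiced (/ɦ/).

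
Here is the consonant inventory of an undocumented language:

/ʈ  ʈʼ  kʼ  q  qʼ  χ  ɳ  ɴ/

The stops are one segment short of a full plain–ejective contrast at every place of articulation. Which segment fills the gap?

retroflex: plain /ʈ/, ejective /ʈʼ/.
velar: plain —, ejective /kʼ/.
uvular: plain /q/, ejective /qʼ/.
The velar row has no plain member, so the gap is the plain velar stop /k/.

/k/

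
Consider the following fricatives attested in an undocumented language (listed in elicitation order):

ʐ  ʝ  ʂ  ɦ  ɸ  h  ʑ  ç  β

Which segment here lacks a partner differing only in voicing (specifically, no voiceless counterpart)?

Bilabial: /ɸ/ ~ /β/
Retroflex: /ʂ/ ~ /ʐ/
Palatal: /ç/ ~ /ʝ/
Glottal: /h/ ~ /ɦ/
Alveolo-palatal: only /ʑ/ (voiced); no voiceless partner.
So /ʑ/ is the unpaired segment.

/ʑ/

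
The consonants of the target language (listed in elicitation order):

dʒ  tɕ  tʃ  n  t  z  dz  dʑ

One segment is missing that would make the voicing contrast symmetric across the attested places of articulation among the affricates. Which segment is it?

/ts/

alveolar: voiceless —, voiced /dz/.
postalveolar: voiceless /tʃ/, voiced /dʒ/.
alveolo-palatal: voiceless /tɕ/, voiced /dʑ/.
The alveolar row has no voiceless member, so the gap is the voiceless alveolar affricate /ts/.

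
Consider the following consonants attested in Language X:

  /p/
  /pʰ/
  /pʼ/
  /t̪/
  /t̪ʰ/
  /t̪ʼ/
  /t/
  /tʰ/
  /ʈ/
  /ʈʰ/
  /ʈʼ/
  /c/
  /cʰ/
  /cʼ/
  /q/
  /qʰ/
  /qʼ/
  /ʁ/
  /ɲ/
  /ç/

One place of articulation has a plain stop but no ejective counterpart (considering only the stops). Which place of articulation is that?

bilabial: plain /p/, aspirated /pʰ/, ejective /pʼ/.
dental: plain /t̪/, aspirated /t̪ʰ/, ejective /t̪ʼ/.
alveolar: plain /t/, aspirated /tʰ/, ejective —.
retroflex: plain /ʈ/, aspirated /ʈʰ/, ejective /ʈʼ/.
palatal: plain /c/, aspirated /cʰ/, ejective /cʼ/.
uvular: plain /q/, aspirated /qʰ/, ejective /qʼ/.
Every place of articulation has an ejective member except alveolar, where /tʼ/ would be expected.

alveolar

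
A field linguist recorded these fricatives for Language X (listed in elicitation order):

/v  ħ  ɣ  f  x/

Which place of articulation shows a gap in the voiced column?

pharyngeal

Voiceless: /f/ (labiodental), /x/ (velar), /ħ/ (pharyngeal).
Voiced: /v/ (labiodental), /ɣ/ (velar).
Every place of articulation has a voiced member except pharyngeal, where /ʕ/ would be expected.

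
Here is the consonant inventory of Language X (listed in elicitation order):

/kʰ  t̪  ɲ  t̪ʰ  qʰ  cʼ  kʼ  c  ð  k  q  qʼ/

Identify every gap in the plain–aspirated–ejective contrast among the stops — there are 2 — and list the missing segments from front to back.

/t̪ʼ/, /cʰ/

dental: plain /t̪/, aspirated /t̪ʰ/, ejective —.
palatal: plain /c/, aspirated —, ejective /cʼ/.
velar: plain /k/, aspirated /kʰ/, ejective /kʼ/.
uvular: plain /q/, aspirated /qʰ/, ejective /qʼ/.
Gaps, from front to back: dental lacks ejective (/t̪ʼ/); palatal lacks aspirated (/cʰ/).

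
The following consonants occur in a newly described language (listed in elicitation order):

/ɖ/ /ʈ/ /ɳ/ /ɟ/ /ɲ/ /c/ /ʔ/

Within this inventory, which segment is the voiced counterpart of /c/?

/c/ is a voiceless palatal stop.
The voiced counterpart is a voiced palatal stop — in this inventory, /ɟ/.

/ɟ/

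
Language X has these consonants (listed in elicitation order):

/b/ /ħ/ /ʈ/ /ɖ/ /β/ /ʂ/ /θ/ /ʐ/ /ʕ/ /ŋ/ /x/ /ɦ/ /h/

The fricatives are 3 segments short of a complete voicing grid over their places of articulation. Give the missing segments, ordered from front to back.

bilabial: voiceless —, voiced /β/.
dental: voiceless /θ/, voiced —.
retroflex: voiceless /ʂ/, voiced /ʐ/.
velar: voiceless /x/, voiced —.
pharyngeal: voiceless /ħ/, voiced /ʕ/.
glottal: voiceless /h/, voiced /ɦ/.
Gaps, from front to back: bilabial lacks voiceless (/ɸ/); dental lacks voiced (/ð/); velar lacks voiced (/ɣ/).

/ɸ/, /ð/, /ɣ/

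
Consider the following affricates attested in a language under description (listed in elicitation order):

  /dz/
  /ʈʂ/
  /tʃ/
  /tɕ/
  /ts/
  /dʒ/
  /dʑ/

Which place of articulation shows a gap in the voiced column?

retroflex

Voiceless: /ts/ (alveolar), /tʃ/ (postalveolar), /ʈʂ/ (retroflex), /tɕ/ (alveolo-palatal).
Voiced: /dz/ (alveolar), /dʒ/ (postalveolar), /dʑ/ (alveolo-palatal).
Every place of articulation has a voiced member except retroflex, where /ɖʐ/ would be expected.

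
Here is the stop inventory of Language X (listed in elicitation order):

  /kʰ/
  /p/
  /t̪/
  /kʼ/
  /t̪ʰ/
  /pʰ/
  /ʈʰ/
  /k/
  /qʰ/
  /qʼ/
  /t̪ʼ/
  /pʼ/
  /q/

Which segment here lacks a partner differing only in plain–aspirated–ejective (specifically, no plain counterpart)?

Bilabial: /p/ ~ /pʰ/ ~ /pʼ/
Dental: /t̪/ ~ /t̪ʰ/ ~ /t̪ʼ/
Velar: /k/ ~ /kʰ/ ~ /kʼ/
Uvular: /q/ ~ /qʰ/ ~ /qʼ/
Retroflex: only /ʈʰ/ (aspirated); no plain partner.
So /ʈʰ/ is the unpaired segment.

/ʈʰ/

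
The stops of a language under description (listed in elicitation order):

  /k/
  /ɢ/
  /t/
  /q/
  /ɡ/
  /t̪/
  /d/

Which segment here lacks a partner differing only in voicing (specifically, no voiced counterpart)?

Alveolar: /t/ ~ /d/
Velar: /k/ ~ /ɡ/
Uvular: /q/ ~ /ɢ/
Dental: only /t̪/ (voiceless); no voiced partner.
So /t̪/ is the unpaired segment.

/t̪/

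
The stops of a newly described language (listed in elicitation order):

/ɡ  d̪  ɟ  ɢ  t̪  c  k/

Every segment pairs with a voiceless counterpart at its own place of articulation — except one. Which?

/ɢ/

Dental: /t̪/ ~ /d̪/
Palatal: /c/ ~ /ɟ/
Velar: /k/ ~ /ɡ/
Uvular: only /ɢ/ (voiced); no voiceless partner.
So /ɢ/ is the unpaired segment.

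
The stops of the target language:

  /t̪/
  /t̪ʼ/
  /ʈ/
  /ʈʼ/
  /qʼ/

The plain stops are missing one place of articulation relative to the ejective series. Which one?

dental: plain /t̪/, ejective /t̪ʼ/.
retroflex: plain /ʈ/, ejective /ʈʼ/.
uvular: plain —, ejective /qʼ/.
Every place of articulation has a plain member except uvular, where /q/ would be expected.

uvular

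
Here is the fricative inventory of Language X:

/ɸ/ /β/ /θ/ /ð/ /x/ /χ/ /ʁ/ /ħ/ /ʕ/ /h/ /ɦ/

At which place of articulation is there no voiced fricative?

velar

bilabial: voiceless /ɸ/, voiced /β/.
dental: voiceless /θ/, voiced /ð/.
velar: voiceless /x/, voiced —.
uvular: voiceless /χ/, voiced /ʁ/.
pharyngeal: voiceless /ħ/, voiced /ʕ/.
glottal: voiceless /h/, voiced /ɦ/.
Every place of articulation has a voiced member except velar, where /ɣ/ would be expected.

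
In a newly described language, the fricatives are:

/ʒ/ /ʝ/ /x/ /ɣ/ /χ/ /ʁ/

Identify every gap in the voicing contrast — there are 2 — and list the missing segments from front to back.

postalveolar: voiceless —, voiced /ʒ/.
palatal: voiceless —, voiced /ʝ/.
velar: voiceless /x/, voiced /ɣ/.
uvular: voiceless /χ/, voiced /ʁ/.
Gaps, from front to back: postalveolar lacks voiceless (/ʃ/); palatal lacks voiceless (/ç/).

/ʃ/, /ç/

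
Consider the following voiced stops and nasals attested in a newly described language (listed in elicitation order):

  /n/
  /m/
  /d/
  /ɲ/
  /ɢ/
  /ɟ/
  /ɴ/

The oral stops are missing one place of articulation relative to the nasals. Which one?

Oral stop: /d/ (alveolar), /ɟ/ (palatal), /ɢ/ (uvular).
Nasal: /m/ (bilabial), /n/ (alveolar), /ɲ/ (palatal), /ɴ/ (uvular).
Every place of articulation has an oral stop member except bilabial, where /b/ would be expected.

bilabial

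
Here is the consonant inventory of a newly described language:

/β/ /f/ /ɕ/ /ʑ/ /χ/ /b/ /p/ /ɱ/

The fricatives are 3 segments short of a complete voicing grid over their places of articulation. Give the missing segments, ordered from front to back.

Voiceless: /f/ (labiodental), /ɕ/ (alveolo-palatal), /χ/ (uvular).
Voiced: /β/ (bilabial), /ʑ/ (alveolo-palatal).
Gaps, from front to back: bilabial lacks voiceless (/ɸ/); labiodental lacks voiced (/v/); uvular lacks voiced (/ʁ/).

/ɸ/, /v/, /ʁ/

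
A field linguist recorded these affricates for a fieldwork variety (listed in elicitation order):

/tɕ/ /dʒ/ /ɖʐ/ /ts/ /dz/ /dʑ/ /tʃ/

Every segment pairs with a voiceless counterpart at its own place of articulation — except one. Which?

/ɖʐ/

Alveolar: /ts/ ~ /dz/
Postalveolar: /tʃ/ ~ /dʒ/
Alveolo-palatal: /tɕ/ ~ /dʑ/
Retroflex: only /ɖʐ/ (voiced); no voiceless partner.
So /ɖʐ/ is the unpaired segment.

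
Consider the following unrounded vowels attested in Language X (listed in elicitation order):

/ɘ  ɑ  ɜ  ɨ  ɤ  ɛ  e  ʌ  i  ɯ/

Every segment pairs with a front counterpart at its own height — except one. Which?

/ɑ/

High: /i/ ~ /ɨ/ ~ /ɯ/
High-mid: /e/ ~ /ɘ/ ~ /ɤ/
Low-mid: /ɛ/ ~ /ɜ/ ~ /ʌ/
Low: only /ɑ/ (back); no front partner.
So /ɑ/ is the unpaired segment.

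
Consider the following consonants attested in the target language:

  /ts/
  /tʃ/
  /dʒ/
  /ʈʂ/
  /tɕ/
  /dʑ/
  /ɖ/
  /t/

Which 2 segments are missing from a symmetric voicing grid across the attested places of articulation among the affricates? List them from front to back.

/dz/, /ɖʐ/

alveolar: voiceless /ts/, voiced —.
postalveolar: voiceless /tʃ/, voiced /dʒ/.
retroflex: voiceless /ʈʂ/, voiced —.
alveolo-palatal: voiceless /tɕ/, voiced /dʑ/.
Gaps, from front to back: alveolar lacks voiced (/dz/); retroflex lacks voiced (/ɖʐ/).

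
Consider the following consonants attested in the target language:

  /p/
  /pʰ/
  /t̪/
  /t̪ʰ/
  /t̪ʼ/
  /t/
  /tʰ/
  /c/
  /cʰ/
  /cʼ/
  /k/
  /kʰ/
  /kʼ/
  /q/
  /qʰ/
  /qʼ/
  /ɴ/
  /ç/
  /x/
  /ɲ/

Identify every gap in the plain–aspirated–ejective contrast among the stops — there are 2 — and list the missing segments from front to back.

/pʼ/, /tʼ/

Plain: /p/ (bilabial), /t̪/ (dental), /t/ (alveolar), /c/ (palatal), /k/ (velar), /q/ (uvular).
Aspirated: /pʰ/ (bilabial), /t̪ʰ/ (dental), /tʰ/ (alveolar), /cʰ/ (palatal), /kʰ/ (velar), /qʰ/ (uvular).
Ejective: /t̪ʼ/ (dental), /cʼ/ (palatal), /kʼ/ (velar), /qʼ/ (uvular).
Gaps, from front to back: bilabial lacks ejective (/pʼ/); alveolar lacks ejective (/tʼ/).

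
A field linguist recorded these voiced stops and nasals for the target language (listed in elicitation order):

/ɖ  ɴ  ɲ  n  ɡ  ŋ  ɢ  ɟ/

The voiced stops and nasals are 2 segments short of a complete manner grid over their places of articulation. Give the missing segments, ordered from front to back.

Oral stop: /ɖ/ (retroflex), /ɟ/ (palatal), /ɡ/ (velar), /ɢ/ (uvular).
Nasal: /n/ (alveolar), /ɲ/ (palatal), /ŋ/ (velar), /ɴ/ (uvular).
Gaps, from front to back: alveolar lacks oral stop (/d/); retroflex lacks nasal (/ɳ/).

/d/, /ɳ/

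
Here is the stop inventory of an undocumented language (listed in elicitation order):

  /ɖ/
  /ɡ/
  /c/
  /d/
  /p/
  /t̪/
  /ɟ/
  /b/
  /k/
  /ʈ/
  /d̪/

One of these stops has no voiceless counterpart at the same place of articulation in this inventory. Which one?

Bilabial: /p/ ~ /b/
Dental: /t̪/ ~ /d̪/
Retroflex: /ʈ/ ~ /ɖ/
Palatal: /c/ ~ /ɟ/
Velar: /k/ ~ /ɡ/
Alveolar: only /d/ (voiced); no voiceless partner.
So /d/ is the unpaired segment.

/d/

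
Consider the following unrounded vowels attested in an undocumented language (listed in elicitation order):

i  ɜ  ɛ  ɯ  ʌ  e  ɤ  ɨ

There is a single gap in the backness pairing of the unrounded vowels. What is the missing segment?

Front: /i/ (high), /e/ (high-mid), /ɛ/ (low-mid).
Central: /ɨ/ (high), /ɜ/ (low-mid).
Back: /ɯ/ (high), /ɤ/ (high-mid), /ʌ/ (low-mid).
The high-mid row has no central member, so the gap is the high-mid central unrounded vowel /ɘ/.

/ɘ/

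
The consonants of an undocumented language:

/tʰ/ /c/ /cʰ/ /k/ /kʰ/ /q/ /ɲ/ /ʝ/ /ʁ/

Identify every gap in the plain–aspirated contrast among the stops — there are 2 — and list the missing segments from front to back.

/t/, /qʰ/

alveolar: plain —, aspirated /tʰ/.
palatal: plain /c/, aspirated /cʰ/.
velar: plain /k/, aspirated /kʰ/.
uvular: plain /q/, aspirated —.
Gaps, from front to back: alveolar lacks plain (/t/); uvular lacks aspirated (/qʰ/).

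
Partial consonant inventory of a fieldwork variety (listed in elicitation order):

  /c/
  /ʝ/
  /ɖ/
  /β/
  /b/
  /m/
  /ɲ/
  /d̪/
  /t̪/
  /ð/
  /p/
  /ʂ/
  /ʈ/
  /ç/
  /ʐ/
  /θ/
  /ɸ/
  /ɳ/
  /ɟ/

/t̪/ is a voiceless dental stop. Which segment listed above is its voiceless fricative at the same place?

The voiceless fricative at the same place is a voiceless dental fricative — in this inventory, /θ/.

/θ/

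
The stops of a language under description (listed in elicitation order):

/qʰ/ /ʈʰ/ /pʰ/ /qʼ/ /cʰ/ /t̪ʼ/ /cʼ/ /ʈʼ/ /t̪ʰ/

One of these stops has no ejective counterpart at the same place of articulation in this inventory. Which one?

Dental: /t̪ʰ/ ~ /t̪ʼ/
Retroflex: /ʈʰ/ ~ /ʈʼ/
Palatal: /cʰ/ ~ /cʼ/
Uvular: /qʰ/ ~ /qʼ/
Bilabial: only /pʰ/ (aspirated); no ejective partner.
So /pʰ/ is the unpaired segment.

/pʰ/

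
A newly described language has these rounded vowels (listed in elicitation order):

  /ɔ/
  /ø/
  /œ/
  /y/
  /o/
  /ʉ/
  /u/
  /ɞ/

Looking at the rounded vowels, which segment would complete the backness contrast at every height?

height            front     central   back    
high              y         ʉ         u       
high-mid          ø         —         o       
low-mid           œ         ɞ         ɔ       
The high-mid row has no central member, so the gap is the high-mid central rounded vowel /ɵ/.

/ɵ/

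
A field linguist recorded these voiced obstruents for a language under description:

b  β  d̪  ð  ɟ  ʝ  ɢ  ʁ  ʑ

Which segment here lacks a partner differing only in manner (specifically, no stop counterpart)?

Bilabial: /b/ ~ /β/
Dental: /d̪/ ~ /ð/
Palatal: /ɟ/ ~ /ʝ/
Uvular: /ɢ/ ~ /ʁ/
Alveolo-palatal: only /ʑ/ (fricative); no stop partner.
So /ʑ/ is the unpaired segment.

/ʑ/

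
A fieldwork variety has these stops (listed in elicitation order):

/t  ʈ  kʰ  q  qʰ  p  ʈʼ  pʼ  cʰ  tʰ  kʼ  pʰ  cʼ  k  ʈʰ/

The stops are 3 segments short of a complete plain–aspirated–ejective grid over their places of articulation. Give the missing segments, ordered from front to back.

bilabial: plain /p/, aspirated /pʰ/, ejective /pʼ/.
alveolar: plain /t/, aspirated /tʰ/, ejective —.
retroflex: plain /ʈ/, aspirated /ʈʰ/, ejective /ʈʼ/.
palatal: plain —, aspirated /cʰ/, ejective /cʼ/.
velar: plain /k/, aspirated /kʰ/, ejective /kʼ/.
uvular: plain /q/, aspirated /qʰ/, ejective —.
Gaps, from front to back: alveolar lacks ejective (/tʼ/); palatal lacks plain (/c/); uvular lacks ejective (/qʼ/).

/tʼ/, /c/, /qʼ/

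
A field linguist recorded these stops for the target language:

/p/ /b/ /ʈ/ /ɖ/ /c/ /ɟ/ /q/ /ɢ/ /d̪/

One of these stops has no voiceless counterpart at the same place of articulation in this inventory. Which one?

Bilabial: /p/ ~ /b/
Retroflex: /ʈ/ ~ /ɖ/
Palatal: /c/ ~ /ɟ/
Uvular: /q/ ~ /ɢ/
Dental: only /d̪/ (voiced); no voiceless partner.
So /d̪/ is the unpaired segment.

/d̪/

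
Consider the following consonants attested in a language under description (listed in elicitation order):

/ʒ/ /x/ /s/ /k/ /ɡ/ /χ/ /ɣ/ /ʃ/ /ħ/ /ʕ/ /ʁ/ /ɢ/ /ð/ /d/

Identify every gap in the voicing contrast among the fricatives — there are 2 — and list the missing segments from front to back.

Voiceless: /s/ (alveolar), /ʃ/ (postalveolar), /x/ (velar), /χ/ (uvular), /ħ/ (pharyngeal).
Voiced: /ð/ (dental), /ʒ/ (postalveolar), /ɣ/ (velar), /ʁ/ (uvular), /ʕ/ (pharyngeal).
Gaps, from front to back: dental lacks voiceless (/θ/); alveolar lacks voiced (/z/).

/θ/, /z/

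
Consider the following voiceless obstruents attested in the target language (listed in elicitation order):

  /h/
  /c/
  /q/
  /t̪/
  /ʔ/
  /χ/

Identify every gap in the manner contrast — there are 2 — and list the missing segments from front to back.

/θ/, /ç/

dental: stop /t̪/, fricative —.
palatal: stop /c/, fricative —.
uvular: stop /q/, fricative /χ/.
glottal: stop /ʔ/, fricative /h/.
Gaps, from front to back: dental lacks fricative (/θ/); palatal lacks fricative (/ç/).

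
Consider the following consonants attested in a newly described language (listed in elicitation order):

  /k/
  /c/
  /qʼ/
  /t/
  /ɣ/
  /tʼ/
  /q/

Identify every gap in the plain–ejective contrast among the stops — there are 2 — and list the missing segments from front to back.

/cʼ/, /kʼ/

alveolar: plain /t/, ejective /tʼ/.
palatal: plain /c/, ejective —.
velar: plain /k/, ejective —.
uvular: plain /q/, ejective /qʼ/.
Gaps, from front to back: palatal lacks ejective (/cʼ/); velar lacks ejective (/kʼ/).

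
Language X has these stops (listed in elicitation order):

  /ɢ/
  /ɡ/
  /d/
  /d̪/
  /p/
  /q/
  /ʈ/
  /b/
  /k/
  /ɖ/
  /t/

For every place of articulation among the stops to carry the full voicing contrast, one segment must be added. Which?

Voiceless: /p/ (bilabial), /t/ (alveolar), /ʈ/ (retroflex), /k/ (velar), /q/ (uvular).
Voiced: /b/ (bilabial), /d̪/ (dental), /d/ (alveolar), /ɖ/ (retroflex), /ɡ/ (velar), /ɢ/ (uvular).
The dental row has no voiceless member, so the gap is the voiceless dental stop /t̪/.

/t̪/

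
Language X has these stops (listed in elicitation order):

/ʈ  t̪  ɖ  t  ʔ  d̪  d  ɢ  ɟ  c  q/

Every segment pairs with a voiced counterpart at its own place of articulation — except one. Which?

/ʔ/

Dental: /t̪/ ~ /d̪/
Alveolar: /t/ ~ /d/
Retroflex: /ʈ/ ~ /ɖ/
Palatal: /c/ ~ /ɟ/
Uvular: /q/ ~ /ɢ/
Glottal: only /ʔ/ (voiceless); no voiced partner.
So /ʔ/ is the unpaired segment.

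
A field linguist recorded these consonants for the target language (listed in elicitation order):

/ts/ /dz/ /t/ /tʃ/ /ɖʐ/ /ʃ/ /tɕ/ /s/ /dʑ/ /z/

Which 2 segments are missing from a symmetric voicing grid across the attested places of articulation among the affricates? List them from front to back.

Voiceless: /ts/ (alveolar), /tʃ/ (postalveolar), /tɕ/ (alveolo-palatal).
Voiced: /dz/ (alveolar), /ɖʐ/ (retroflex), /dʑ/ (alveolo-palatal).
Gaps, from front to back: postalveolar lacks voiced (/dʒ/); retroflex lacks voiceless (/ʈʂ/).

/dʒ/, /ʈʂ/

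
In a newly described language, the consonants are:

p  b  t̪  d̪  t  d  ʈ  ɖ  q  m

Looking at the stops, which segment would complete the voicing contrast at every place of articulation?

/ɢ/

Voiceless: /p/ (bilabial), /t̪/ (dental), /t/ (alveolar), /ʈ/ (retroflex), /q/ (uvular).
Voiced: /b/ (bilabial), /d̪/ (dental), /d/ (alveolar), /ɖ/ (retroflex).
The uvular row has no voiced member, so the gap is the voiced uvular stop /ɢ/.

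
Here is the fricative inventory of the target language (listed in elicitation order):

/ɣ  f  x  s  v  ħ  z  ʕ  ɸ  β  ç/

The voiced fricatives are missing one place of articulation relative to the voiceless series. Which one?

bilabial: voiceless /ɸ/, voiced /β/.
labiodental: voiceless /f/, voiced /v/.
alveolar: voiceless /s/, voiced /z/.
palatal: voiceless /ç/, voiced —.
velar: voiceless /x/, voiced /ɣ/.
pharyngeal: voiceless /ħ/, voiced /ʕ/.
Every place of articulation has a voiced member except palatal, where /ʝ/ would be expected.

palatal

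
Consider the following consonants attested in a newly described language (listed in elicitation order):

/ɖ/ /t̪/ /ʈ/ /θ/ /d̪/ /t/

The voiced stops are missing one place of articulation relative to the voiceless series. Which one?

alveolar

place of articulation  voiceless  voiced  
dental            t̪        d̪      
alveolar          t         —       
retroflex         ʈ         ɖ       
Every place of articulation has a voiced member except alveolar, where /d/ would be expected.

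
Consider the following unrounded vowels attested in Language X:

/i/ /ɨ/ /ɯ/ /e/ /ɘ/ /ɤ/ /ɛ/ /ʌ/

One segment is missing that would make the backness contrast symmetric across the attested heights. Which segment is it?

height            front     central   back    
high              i         ɨ         ɯ       
high-mid          e         ɘ         ɤ       
low-mid           ɛ         —         ʌ       
The low-mid row has no central member, so the gap is the low-mid central unrounded vowel /ɜ/.

/ɜ/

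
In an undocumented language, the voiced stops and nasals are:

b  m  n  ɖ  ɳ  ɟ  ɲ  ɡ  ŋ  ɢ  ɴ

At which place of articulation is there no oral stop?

bilabial: oral stop /b/, nasal /m/.
alveolar: oral stop —, nasal /n/.
retroflex: oral stop /ɖ/, nasal /ɳ/.
palatal: oral stop /ɟ/, nasal /ɲ/.
velar: oral stop /ɡ/, nasal /ŋ/.
uvular: oral stop /ɢ/, nasal /ɴ/.
Every place of articulation has an oral stop member except alveolar, where /d/ would be expected.

alveolar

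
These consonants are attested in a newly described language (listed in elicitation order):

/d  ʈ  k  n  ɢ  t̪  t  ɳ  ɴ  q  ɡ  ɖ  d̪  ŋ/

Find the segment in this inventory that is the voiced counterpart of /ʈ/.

/ʈ/ is a voiceless retroflex stop.
The voiced counterpart is a voiced retroflex stop — in this inventory, /ɖ/.

/ɖ/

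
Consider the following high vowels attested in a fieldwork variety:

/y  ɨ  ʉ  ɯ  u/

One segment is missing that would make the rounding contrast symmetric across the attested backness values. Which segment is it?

/i/

Unrounded: /ɨ/ (central), /ɯ/ (back).
Rounded: /y/ (front), /ʉ/ (central), /u/ (back).
The front row has no unrounded member, so the gap is the front unrounded vowel /i/.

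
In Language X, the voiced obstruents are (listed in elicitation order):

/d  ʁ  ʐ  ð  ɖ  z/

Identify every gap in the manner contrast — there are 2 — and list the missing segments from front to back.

/d̪/, /ɢ/

dental: stop —, fricative /ð/.
alveolar: stop /d/, fricative /z/.
retroflex: stop /ɖ/, fricative /ʐ/.
uvular: stop —, fricative /ʁ/.
Gaps, from front to back: dental lacks stop (/d̪/); uvular lacks stop (/ɢ/).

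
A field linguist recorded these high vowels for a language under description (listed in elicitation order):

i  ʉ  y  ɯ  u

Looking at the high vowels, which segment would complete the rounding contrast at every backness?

backness          unrounded  rounded 
front             i         y       
central           —         ʉ       
back              ɯ         u       
The central row has no unrounded member, so the gap is the central unrounded vowel /ɨ/.

/ɨ/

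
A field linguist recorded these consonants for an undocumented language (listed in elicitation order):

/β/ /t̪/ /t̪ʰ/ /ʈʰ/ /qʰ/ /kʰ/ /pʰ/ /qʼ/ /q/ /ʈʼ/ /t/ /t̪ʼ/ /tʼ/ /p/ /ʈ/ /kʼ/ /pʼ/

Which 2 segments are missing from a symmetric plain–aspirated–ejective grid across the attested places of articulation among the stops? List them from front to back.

bilabial: plain /p/, aspirated /pʰ/, ejective /pʼ/.
dental: plain /t̪/, aspirated /t̪ʰ/, ejective /t̪ʼ/.
alveolar: plain /t/, aspirated —, ejective /tʼ/.
retroflex: plain /ʈ/, aspirated /ʈʰ/, ejective /ʈʼ/.
velar: plain —, aspirated /kʰ/, ejective /kʼ/.
uvular: plain /q/, aspirated /qʰ/, ejective /qʼ/.
Gaps, from front to back: alveolar lacks aspirated (/tʰ/); velar lacks plain (/k/).

/tʰ/, /k/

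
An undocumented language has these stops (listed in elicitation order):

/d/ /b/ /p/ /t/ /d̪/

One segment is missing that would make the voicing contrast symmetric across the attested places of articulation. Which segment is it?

/t̪/

place of articulation  voiceless  voiced  
bilabial          p         b       
dental            —         d̪      
alveolar          t         d       
The dental row has no voiceless member, so the gap is the voiceless dental stop /t̪/.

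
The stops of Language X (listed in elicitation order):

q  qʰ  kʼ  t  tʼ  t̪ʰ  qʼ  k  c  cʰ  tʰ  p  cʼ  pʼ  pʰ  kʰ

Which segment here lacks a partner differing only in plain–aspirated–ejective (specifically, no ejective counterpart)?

/t̪ʰ/

Bilabial: /p/ ~ /pʰ/ ~ /pʼ/
Alveolar: /t/ ~ /tʰ/ ~ /tʼ/
Palatal: /c/ ~ /cʰ/ ~ /cʼ/
Velar: /k/ ~ /kʰ/ ~ /kʼ/
Uvular: /q/ ~ /qʰ/ ~ /qʼ/
Dental: only /t̪ʰ/ (aspirated); no ejective partner.
So /t̪ʰ/ is the unpaired segment.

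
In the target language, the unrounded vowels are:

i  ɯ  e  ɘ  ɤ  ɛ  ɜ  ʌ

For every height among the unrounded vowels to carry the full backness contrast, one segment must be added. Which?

height            front     central   back    
high              i         —         ɯ       
high-mid          e         ɘ         ɤ       
low-mid           ɛ         ɜ         ʌ       
The high row has no central member, so the gap is the high central unrounded vowel /ɨ/.

/ɨ/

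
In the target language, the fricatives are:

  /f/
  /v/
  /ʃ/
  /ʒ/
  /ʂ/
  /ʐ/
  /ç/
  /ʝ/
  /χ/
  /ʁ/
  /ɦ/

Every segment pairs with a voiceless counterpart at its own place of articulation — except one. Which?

/ɦ/

Labiodental: /f/ ~ /v/
Postalveolar: /ʃ/ ~ /ʒ/
Retroflex: /ʂ/ ~ /ʐ/
Palatal: /ç/ ~ /ʝ/
Uvular: /χ/ ~ /ʁ/
Glottal: only /ɦ/ (voiced); no voiceless partner.
So /ɦ/ is the unpaired segment.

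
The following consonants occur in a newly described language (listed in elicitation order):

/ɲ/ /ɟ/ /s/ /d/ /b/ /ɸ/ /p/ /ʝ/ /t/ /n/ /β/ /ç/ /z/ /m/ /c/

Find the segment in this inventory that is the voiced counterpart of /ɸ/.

/ɸ/ is a voiceless bilabial fricative.
The voiced counterpart is a voiced bilabial fricative — in this inventory, /β/.

/β/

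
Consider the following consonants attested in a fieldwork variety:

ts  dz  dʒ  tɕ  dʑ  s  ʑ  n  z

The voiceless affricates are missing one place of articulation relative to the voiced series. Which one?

postalveolar

Voiceless: /ts/ (alveolar), /tɕ/ (alveolo-palatal).
Voiced: /dz/ (alveolar), /dʒ/ (postalveolar), /dʑ/ (alveolo-palatal).
Every place of articulation has a voiceless member except postalveolar, where /tʃ/ would be expected.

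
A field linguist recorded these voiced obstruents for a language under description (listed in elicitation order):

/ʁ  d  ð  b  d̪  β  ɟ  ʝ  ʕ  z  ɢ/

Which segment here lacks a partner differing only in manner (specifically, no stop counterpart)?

Bilabial: /b/ ~ /β/
Dental: /d̪/ ~ /ð/
Alveolar: /d/ ~ /z/
Palatal: /ɟ/ ~ /ʝ/
Uvular: /ɢ/ ~ /ʁ/
Pharyngeal: only /ʕ/ (fricative); no stop partner.
So /ʕ/ is the unpaired segment.

/ʕ/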